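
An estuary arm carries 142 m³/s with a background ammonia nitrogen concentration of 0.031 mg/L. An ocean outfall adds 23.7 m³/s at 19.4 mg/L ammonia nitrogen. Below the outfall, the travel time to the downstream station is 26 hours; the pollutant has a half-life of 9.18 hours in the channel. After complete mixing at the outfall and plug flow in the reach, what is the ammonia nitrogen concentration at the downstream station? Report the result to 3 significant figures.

0.393 mg/L

Mixed concentration C = ΣQC/ΣQ = (142.0·0.03100 + 23.70·19.40) / 165.7 = 464.2/165.7 = 2.801 mg/L.
Half-life 9.18 h → k = ln 2 / 9.18 = 0.07551 h⁻¹ = 1.812 d⁻¹.
First-order decay: C = 2.801·exp(−k·t) = 2.801·0.1404 = 0.3933 mg/L.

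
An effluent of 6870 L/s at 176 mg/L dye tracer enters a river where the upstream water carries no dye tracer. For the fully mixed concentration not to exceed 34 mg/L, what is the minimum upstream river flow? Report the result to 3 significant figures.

28700 L/s

Set C_mix = 34: (Q·0 + 6870·176.0) / (Q + 6870) = 34
→ Q = 6870·(176.0 − 34)/(34 − 0) = 28690 L/s.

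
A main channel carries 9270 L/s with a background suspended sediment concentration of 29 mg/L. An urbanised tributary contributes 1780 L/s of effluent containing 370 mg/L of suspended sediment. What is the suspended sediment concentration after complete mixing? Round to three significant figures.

After mixing, C = (9270·29.00 + 1780·370.0) / 11050 = 927400/11050 = 83.93 mg/L.

83.9 mg/L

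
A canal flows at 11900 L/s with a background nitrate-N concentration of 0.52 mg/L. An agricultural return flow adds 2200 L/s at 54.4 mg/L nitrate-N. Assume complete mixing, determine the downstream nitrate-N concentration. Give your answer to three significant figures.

Mixed concentration C = ΣQC/ΣQ = (11900·0.5200 + 2200·54.40) / 14100 = 125900/14100 = 8.927 mg/L.

8.93 mg/L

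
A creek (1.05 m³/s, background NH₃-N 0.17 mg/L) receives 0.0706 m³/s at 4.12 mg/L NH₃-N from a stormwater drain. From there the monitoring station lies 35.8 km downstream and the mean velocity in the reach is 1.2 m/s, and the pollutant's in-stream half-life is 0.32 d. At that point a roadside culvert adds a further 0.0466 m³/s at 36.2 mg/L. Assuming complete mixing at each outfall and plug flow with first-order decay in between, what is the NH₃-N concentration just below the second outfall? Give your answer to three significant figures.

Mass balance: C = (1.050·0.1700 + 0.07060·4.120) / 1.121 = 0.4694/1.121 = 0.4189 mg/L; combined flow 1.121 m³/s.
Travel time t = 35.8·1000 / 1.2 = 29830 s = 8.287 h.
Half-life 0.32 d → k = ln 2 / 0.32 = 2.166 d⁻¹.
After decay, C = 0.4189 × e^(−kt) = 0.4189 × 0.4733 = 0.1983 mg/L.
Second outfall: C = (1.121·0.1983 + 0.04660·36.20)/1.167 = 1.636 mg/L.

1.64 mg/L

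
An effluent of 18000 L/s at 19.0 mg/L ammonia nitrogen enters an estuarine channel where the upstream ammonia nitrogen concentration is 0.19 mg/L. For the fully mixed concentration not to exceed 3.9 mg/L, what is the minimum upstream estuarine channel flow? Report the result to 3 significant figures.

Set C_mix = 3.9: (Q·0.1900 + 18000·19.00) / (Q + 18000) = 3.9
→ Q = 18000·(19.00 − 3.9)/(3.9 − 0.1900) = 73260 L/s.

73300 L/s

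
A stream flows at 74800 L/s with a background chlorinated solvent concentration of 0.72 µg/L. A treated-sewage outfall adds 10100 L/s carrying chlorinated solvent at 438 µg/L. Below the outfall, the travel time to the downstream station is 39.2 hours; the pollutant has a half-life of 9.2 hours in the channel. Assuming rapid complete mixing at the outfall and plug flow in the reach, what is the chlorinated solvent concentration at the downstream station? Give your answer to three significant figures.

Mixed concentration C = ΣQC/ΣQ = (74800·0.7200 + 10100·438.0) / 84900 = 4478000/84900 = 52.74 µg/L.
Half-life 9.2 h → k = ln 2 / 9.2 = 0.07534 h⁻¹ = 1.808 d⁻¹.
Applying C = C₀e^(−kt): 52.74 × 0.05216 = 2.751 µg/L.

2.75 µg/L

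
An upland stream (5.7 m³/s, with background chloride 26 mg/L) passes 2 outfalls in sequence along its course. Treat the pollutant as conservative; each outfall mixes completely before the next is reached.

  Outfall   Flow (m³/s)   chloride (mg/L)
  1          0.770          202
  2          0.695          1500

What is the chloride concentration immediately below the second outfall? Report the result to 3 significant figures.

188 mg/L

Outfall 1: combined Q = 6.470 m³/s; C = (5.700·26.00 + 0.7700·202.0)/6.470 = 46.95 mg/L.
Outfall 2: combined Q = 7.165 m³/s; C = (6.470·46.95 + 0.6950·1500)/7.165 = 187.9 mg/L.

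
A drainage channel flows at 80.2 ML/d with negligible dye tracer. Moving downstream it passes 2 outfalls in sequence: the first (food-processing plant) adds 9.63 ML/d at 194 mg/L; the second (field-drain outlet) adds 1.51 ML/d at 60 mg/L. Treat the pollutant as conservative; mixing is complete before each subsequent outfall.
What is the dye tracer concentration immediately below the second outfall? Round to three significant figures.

21.4 mg/L

Below outfall 1: Q → 89.83 ML/d, C = (80.20·0 + 9.630·194.0)/89.83 = 20.80 mg/L.
Below outfall 2: Q → 91.34 ML/d, C = (89.83·20.80 + 1.510·60.00)/91.34 = 21.45 mg/L.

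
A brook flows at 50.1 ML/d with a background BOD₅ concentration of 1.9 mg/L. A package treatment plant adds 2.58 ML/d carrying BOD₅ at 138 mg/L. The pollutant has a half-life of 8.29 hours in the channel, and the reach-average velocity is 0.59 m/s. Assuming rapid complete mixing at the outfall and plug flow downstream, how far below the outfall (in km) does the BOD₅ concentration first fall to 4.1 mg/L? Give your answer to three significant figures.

Flow-weighted average: C = (50.10·1.900 + 2.580·138.0) / 52.68 = 451.2/52.68 = 8.565 mg/L.
Half-life 8.29 h → k = ln 2 / 8.29 = 0.08361 h⁻¹ = 2.007 d⁻¹.
Set 8.565·exp(−k·t) = 4.1 → t = ln(8.565/4.1)/k = 31720 s = 8.812 h.
Distance = v·t = 0.59·31720 = 18720 m = 18.72 km.

18.7 km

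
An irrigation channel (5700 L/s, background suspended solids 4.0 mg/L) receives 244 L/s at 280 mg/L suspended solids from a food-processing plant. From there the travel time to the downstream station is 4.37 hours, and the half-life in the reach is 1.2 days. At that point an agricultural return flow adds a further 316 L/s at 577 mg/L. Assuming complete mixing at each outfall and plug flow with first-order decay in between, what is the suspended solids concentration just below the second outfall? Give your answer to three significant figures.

42.2 mg/L

Mass balance: C = (5700·4.000 + 244.0·280.0) / 5944 = 91120/5944 = 15.33 mg/L; combined flow 5944 L/s.
Half-life 1.2 d → k = ln 2 / 1.2 = 0.5776 d⁻¹.
After decay, C = 15.33 × e^(−kt) = 15.33 × 0.9002 = 13.80 mg/L.
At the second outfall, C = (5944·13.80 + 316.0·577.0) / (5944 + 316.0) = 42.23 mg/L.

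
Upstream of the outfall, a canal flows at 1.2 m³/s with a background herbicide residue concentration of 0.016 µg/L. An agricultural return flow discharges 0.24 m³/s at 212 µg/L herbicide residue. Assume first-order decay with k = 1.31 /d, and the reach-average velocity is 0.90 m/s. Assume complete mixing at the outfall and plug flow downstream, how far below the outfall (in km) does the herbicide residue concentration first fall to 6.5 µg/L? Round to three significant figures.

101 km

Mixed concentration C = ΣQC/ΣQ = (1.200·0.01600 + 0.2400·212.0) / 1.440 = 50.90/1.440 = 35.35 µg/L.
Set 35.35·exp(−k·t) = 6.5 → t = ln(35.35/6.5)/k = 111700 s = 31.02 h.
Distance = v·t = 0.90·111700 = 100500 m = 100.5 km.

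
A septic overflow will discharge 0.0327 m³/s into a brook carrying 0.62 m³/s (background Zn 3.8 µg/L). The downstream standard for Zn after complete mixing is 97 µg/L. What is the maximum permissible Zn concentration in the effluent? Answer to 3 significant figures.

At the limit, (Qr·Cr + Qe·Cₑ)/(Qr + Qe) = 97:
Cₑ = (0.6527·97 − 0.6200·3.800) / 0.03270 = 1864 µg/L.

1860 µg/L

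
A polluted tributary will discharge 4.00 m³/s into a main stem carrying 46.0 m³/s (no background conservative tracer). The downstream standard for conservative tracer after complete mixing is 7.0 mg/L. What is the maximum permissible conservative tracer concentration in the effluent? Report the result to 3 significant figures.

At the limit, (Qr·Cr + Qe·Cₑ)/(Qr + Qe) = 7.0:
Cₑ = (50.00·7.0 − 46.00·0) / 4.000 = 87.50 mg/L.

87.5 mg/L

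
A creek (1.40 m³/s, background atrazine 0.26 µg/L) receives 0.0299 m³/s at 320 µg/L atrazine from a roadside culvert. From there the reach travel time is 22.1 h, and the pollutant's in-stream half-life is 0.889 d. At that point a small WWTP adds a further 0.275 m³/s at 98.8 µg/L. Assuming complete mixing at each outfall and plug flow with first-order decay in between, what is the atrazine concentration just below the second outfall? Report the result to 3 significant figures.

After mixing, C = (1.400·0.2600 + 0.02990·320.0) / 1.430 = 9.932/1.430 = 6.946 µg/L; combined flow 1.430 m³/s.
Half-life 0.889 d → k = ln 2 / 0.889 = 0.7797 d⁻¹.
After decay, C = 6.946 × e^(−kt) = 6.946 × 0.4877 = 3.388 µg/L.
At the second outfall, C = (1.430·3.388 + 0.2750·98.80) / (1.430 + 0.2750) = 18.78 µg/L.

18.8 µg/L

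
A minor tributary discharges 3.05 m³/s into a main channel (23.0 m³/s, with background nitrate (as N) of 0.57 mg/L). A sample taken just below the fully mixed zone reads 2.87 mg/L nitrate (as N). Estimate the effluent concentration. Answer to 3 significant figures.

20.2 mg/L

Mass balance: 23.00·0.5700 + 3.050·Cₑ = 26.05·2.870
→ Cₑ = (26.05·2.870 − 23.00·0.5700) / 3.050 = 20.21 mg/L.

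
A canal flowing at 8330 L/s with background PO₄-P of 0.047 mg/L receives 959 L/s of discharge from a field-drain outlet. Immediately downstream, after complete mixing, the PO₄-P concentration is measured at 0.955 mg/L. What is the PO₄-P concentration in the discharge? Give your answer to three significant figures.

Mass balance: 8330·0.04700 + 959.0·Cₑ = 9289·0.9550
→ Cₑ = (9289·0.9550 − 8330·0.04700) / 959.0 = 8.842 mg/L.

8.84 mg/L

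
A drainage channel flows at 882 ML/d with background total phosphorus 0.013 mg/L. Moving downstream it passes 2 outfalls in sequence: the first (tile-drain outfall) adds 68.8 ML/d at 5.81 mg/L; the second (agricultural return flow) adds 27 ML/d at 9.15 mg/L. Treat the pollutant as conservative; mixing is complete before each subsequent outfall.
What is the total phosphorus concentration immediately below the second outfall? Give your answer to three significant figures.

Below outfall 1: Q → 950.8 ML/d, C = (882.0·0.01300 + 68.80·5.810)/950.8 = 0.4325 mg/L.
Below outfall 2: Q → 977.8 ML/d, C = (950.8·0.4325 + 27.00·9.150)/977.8 = 0.6732 mg/L.

0.673 mg/L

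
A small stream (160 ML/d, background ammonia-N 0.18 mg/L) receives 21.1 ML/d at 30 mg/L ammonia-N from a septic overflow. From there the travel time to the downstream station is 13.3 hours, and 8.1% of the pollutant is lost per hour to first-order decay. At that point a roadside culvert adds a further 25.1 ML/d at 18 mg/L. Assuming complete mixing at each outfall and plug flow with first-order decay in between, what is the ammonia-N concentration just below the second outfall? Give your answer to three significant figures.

3.23 mg/L

Mass balance: C = (160.0·0.1800 + 21.10·30.00) / 181.1 = 661.8/181.1 = 3.654 mg/L; combined flow 181.1 ML/d.
8.1%/h lost → k = −ln(1 − 0.081) = 0.08447 h⁻¹.
First-order decay: C = 3.654·exp(−k·t) = 3.654·0.3252 = 1.188 mg/L.
At the second outfall, C = (181.1·1.188 + 25.10·18.00) / (181.1 + 25.10) = 3.235 mg/L.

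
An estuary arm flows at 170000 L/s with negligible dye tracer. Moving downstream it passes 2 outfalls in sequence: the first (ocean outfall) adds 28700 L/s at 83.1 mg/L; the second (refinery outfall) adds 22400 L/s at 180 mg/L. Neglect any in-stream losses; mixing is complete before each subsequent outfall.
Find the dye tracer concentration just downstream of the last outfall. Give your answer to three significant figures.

29.0 mg/L

After outfall 1: Q = 170000 + 28700 = 198700 L/s; C = (170000·0 + 28700·83.10)/198700 = 12.00 mg/L.
After outfall 2: Q = 198700 + 22400 = 221100 L/s; C = (198700·12.00 + 22400·180.0)/221100 = 29.02 mg/L.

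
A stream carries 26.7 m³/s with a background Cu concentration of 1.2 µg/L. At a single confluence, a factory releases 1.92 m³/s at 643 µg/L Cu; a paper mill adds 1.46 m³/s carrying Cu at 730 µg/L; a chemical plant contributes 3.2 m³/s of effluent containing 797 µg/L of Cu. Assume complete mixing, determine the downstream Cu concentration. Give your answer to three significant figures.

Flow-weighted average: C = (26.70·1.200 + 1.920·643.0 + 1.460·730.0 + 3.200·797.0) / 33.28 = 4883/33.28 = 146.7 µg/L.

147 µg/L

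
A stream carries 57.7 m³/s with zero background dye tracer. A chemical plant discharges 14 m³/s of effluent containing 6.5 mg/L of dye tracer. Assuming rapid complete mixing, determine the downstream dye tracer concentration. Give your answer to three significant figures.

Mixed concentration C = ΣQC/ΣQ = (57.70·0 + 14.00·6.500) / 71.70 = 91.00/71.70 = 1.269 mg/L.

1.27 mg/L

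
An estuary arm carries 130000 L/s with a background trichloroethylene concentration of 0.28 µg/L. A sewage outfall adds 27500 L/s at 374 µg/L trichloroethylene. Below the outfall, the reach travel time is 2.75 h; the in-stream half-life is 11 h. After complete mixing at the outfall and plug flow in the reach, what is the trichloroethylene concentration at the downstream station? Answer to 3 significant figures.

55.1 µg/L

Mixed concentration C = ΣQC/ΣQ = (130000·0.2800 + 27500·374.0) / 157500 = 10320000/157500 = 65.53 µg/L.
Half-life 11 h → k = ln 2 / 11 = 0.06301 h⁻¹ = 1.512 d⁻¹.
First-order decay: C = 65.53·exp(−k·t) = 65.53·0.8409 = 55.11 µg/L.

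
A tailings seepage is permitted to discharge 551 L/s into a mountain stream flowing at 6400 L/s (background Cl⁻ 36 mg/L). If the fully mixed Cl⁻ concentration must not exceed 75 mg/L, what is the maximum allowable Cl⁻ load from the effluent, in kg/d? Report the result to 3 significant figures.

25100 kg/d

Mass balance at the limit: 6400·36.00 + 551.0·Cₑ = 6951·75 → Cₑ = 528.0 mg/L.
551.0 L/s = 0.5510 m³/s. Load = 0.5510 m³/s × 528.0 g/m³ × 86 400 s/d = 25140 kg/d.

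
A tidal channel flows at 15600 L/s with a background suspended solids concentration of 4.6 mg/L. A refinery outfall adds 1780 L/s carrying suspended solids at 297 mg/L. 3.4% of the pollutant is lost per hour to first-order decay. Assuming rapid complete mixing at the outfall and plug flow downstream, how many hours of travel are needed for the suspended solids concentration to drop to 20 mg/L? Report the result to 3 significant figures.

Conservation of mass: C = (15600·4.600 + 1780·297.0) / 17380 = 600400/17380 = 34.55 mg/L.
3.4%/h lost → k = −ln(1 − 0.034) = 0.03459 h⁻¹.
34.55·exp(−k·t) = 20 → t = ln(34.55/20)/k = 56880 s = 15.80 h.

15.8 h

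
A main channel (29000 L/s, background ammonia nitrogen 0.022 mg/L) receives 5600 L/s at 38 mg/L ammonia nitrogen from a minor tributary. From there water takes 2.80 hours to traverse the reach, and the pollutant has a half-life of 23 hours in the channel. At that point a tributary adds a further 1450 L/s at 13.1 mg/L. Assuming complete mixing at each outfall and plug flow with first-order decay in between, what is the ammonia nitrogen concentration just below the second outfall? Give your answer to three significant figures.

Flow-weighted average: C = (29000·0.02200 + 5600·38.00) / 34600 = 213400/34600 = 6.169 mg/L; combined flow 34600 L/s.
Half-life 23 h → k = ln 2 / 23 = 0.03014 h⁻¹ = 0.7233 d⁻¹.
First-order decay: C = 6.169·exp(−k·t) = 6.169·0.9191 = 5.670 mg/L.
At the second outfall, C = (34600·5.670 + 1450·13.10) / (34600 + 1450) = 5.968 mg/L.

5.97 mg/L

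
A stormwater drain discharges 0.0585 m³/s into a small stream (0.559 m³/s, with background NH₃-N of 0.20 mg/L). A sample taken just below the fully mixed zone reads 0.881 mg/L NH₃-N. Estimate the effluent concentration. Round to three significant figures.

7.39 mg/L

Mass balance: 0.5590·0.2000 + 0.05850·Cₑ = 0.6175·0.8810
→ Cₑ = (0.6175·0.8810 − 0.5590·0.2000) / 0.05850 = 7.388 mg/L.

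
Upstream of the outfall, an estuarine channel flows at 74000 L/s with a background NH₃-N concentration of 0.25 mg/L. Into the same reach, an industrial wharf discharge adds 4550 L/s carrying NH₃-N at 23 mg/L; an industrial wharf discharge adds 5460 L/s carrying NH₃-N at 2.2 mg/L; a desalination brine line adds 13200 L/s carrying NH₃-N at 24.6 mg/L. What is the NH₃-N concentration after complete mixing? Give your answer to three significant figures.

4.73 mg/L

Conservation of mass: C = (74000·0.2500 + 4550·23.00 + 5460·2.200 + 13200·24.60) / 97210 = 459900/97210 = 4.731 mg/L.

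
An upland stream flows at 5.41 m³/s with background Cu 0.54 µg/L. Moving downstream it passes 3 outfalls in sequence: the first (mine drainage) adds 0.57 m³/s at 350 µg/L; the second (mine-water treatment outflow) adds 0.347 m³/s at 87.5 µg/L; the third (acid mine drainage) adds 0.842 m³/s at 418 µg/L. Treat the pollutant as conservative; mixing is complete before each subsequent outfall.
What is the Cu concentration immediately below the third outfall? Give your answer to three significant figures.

Outfall 1: combined Q = 5.980 m³/s; C = (5.410·0.5400 + 0.5700·350.0)/5.980 = 33.85 µg/L.
Outfall 2: combined Q = 6.327 m³/s; C = (5.980·33.85 + 0.3470·87.50)/6.327 = 36.79 µg/L.
Outfall 3: combined Q = 7.169 m³/s; C = (6.327·36.79 + 0.8420·418.0)/7.169 = 81.57 µg/L.

81.6 µg/L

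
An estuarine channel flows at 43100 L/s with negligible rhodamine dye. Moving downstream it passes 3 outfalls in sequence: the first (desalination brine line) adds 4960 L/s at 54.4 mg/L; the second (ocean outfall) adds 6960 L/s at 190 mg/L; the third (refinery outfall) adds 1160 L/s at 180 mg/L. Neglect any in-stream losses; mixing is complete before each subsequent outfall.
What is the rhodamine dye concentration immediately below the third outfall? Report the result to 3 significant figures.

Outfall 1: combined Q = 48060 L/s; C = (43100·0 + 4960·54.40)/48060 = 5.614 mg/L.
Outfall 2: combined Q = 55020 L/s; C = (48060·5.614 + 6960·190.0)/55020 = 28.94 mg/L.
Outfall 3: combined Q = 56180 L/s; C = (55020·28.94 + 1160·180.0)/56180 = 32.06 mg/L.

32.1 mg/L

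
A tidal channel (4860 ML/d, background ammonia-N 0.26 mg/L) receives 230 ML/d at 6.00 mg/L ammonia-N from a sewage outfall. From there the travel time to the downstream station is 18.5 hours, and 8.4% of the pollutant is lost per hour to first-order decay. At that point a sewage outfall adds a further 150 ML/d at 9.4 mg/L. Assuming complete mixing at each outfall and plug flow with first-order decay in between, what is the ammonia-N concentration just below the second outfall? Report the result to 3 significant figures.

Flow-weighted average: C = (4860·0.2600 + 230.0·6.000) / 5090 = 2644/5090 = 0.5194 mg/L; combined flow 5090 ML/d.
8.4%/h lost → k = −ln(1 − 0.084) = 0.08774 h⁻¹.
Decay over the reach: 0.5194·exp(−kt) = 0.5194·0.1973 = 0.1025 mg/L.
At the second outfall, C = (5090·0.1025 + 150.0·9.400) / (5090 + 150.0) = 0.3686 mg/L.

0.369 mg/L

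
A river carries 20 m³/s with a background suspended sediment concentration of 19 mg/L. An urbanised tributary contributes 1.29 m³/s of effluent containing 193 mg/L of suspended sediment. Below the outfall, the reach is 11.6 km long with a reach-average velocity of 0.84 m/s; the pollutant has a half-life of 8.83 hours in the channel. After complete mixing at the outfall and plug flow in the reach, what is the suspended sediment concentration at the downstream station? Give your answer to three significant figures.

21.9 mg/L

After mixing, C = (20.00·19.00 + 1.290·193.0) / 21.29 = 629.0/21.29 = 29.54 mg/L.
Travel time t = 11.6·1000 / 0.84 = 13810 s = 3.836 h.
Half-life 8.83 h → k = ln 2 / 8.83 = 0.07850 h⁻¹ = 1.884 d⁻¹.
Decay over the reach: 29.54·exp(−kt) = 29.54·0.7400 = 21.86 mg/L.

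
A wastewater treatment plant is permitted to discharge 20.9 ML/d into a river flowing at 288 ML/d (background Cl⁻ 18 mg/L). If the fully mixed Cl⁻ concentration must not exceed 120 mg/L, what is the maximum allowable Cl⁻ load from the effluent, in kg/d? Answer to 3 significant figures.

Mass balance at the limit: 288.0·18.00 + 20.90·Cₑ = 308.9·120 → Cₑ = 1526 mg/L.
20.90 ML/d = 0.2419 m³/s. Load = 0.2419 m³/s × 1526 g/m³ × 86 400 s/d = 31880 kg/d.

31900 kg/d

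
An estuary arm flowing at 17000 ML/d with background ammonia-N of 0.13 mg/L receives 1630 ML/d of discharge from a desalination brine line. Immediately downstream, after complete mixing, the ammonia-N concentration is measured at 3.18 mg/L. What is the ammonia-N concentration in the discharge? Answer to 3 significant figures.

35.0 mg/L

Mass balance: 17000·0.1300 + 1630·Cₑ = 18630·3.180
→ Cₑ = (18630·3.180 − 17000·0.1300) / 1630 = 34.99 mg/L.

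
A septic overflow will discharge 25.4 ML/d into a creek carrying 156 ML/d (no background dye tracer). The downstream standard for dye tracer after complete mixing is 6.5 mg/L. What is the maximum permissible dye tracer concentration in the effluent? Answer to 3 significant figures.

46.4 mg/L

At the limit, (Qr·Cr + Qe·Cₑ)/(Qr + Qe) = 6.5:
Cₑ = (181.4·6.5 − 156.0·0) / 25.40 = 46.42 mg/L.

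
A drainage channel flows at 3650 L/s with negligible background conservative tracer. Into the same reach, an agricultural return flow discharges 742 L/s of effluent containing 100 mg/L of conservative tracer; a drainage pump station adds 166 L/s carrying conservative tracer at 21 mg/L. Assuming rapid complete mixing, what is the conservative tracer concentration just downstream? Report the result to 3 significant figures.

Mass balance: C = (3650·0 + 742.0·100.0 + 166.0·21.00) / 4558 = 77690/4558 = 17.04 mg/L.

17.0 mg/L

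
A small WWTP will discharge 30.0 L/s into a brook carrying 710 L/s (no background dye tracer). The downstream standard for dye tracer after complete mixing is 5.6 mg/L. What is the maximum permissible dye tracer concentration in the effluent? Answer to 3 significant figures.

At the limit, (Qr·Cr + Qe·Cₑ)/(Qr + Qe) = 5.6:
Cₑ = (740.0·5.6 − 710.0·0) / 30.00 = 138.1 mg/L.

138 mg/L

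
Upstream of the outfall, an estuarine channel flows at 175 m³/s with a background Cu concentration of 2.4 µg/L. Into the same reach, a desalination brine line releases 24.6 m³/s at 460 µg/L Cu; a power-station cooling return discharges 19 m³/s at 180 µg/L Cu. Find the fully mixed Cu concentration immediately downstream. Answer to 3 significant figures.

69.3 µg/L

After mixing, C = (175.0·2.400 + 24.60·460.0 + 19.00·180.0) / 218.6 = 15160/218.6 = 69.33 µg/L.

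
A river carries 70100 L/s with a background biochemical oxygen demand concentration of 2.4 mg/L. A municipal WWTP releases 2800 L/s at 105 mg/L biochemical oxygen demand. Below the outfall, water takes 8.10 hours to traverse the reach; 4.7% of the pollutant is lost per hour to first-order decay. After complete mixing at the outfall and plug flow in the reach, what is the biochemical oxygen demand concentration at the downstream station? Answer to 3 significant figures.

Mass balance: C = (70100·2.400 + 2800·105.0) / 72900 = 462200/72900 = 6.341 mg/L.
4.7%/h lost → k = −ln(1 − 0.047) = 0.04814 h⁻¹.
Applying C = C₀e^(−kt): 6.341 × 0.6771 = 4.293 mg/L.

4.29 mg/L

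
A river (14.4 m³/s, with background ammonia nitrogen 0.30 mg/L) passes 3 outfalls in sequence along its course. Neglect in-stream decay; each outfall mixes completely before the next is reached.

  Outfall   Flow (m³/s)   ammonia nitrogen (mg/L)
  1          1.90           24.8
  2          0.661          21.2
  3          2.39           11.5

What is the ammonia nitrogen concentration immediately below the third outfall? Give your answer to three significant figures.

4.80 mg/L

Below outfall 1: Q → 16.30 m³/s, C = (14.40·0.3000 + 1.900·24.80)/16.30 = 3.156 mg/L.
Below outfall 2: Q → 16.96 m³/s, C = (16.30·3.156 + 0.6610·21.20)/16.96 = 3.859 mg/L.
Below outfall 3: Q → 19.35 m³/s, C = (16.96·3.859 + 2.390·11.50)/19.35 = 4.803 mg/L.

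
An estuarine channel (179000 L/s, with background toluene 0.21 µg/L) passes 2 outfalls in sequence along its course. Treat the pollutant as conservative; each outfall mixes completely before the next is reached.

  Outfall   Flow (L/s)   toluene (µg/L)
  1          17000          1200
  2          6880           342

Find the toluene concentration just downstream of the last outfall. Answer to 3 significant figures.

112 µg/L

After outfall 1: Q = 179000 + 17000 = 196000 L/s; C = (179000·0.2100 + 17000·1200)/196000 = 104.3 µg/L.
After outfall 2: Q = 196000 + 6880 = 202900 L/s; C = (196000·104.3 + 6880·342.0)/202900 = 112.3 µg/L.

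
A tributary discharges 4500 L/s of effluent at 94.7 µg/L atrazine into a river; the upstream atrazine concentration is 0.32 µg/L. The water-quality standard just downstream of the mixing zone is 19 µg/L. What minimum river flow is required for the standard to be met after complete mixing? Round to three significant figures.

18200 L/s

Set C_mix = 19: (Q·0.3200 + 4500·94.70) / (Q + 4500) = 19
→ Q = 4500·(94.70 − 19)/(19 − 0.3200) = 18240 L/s.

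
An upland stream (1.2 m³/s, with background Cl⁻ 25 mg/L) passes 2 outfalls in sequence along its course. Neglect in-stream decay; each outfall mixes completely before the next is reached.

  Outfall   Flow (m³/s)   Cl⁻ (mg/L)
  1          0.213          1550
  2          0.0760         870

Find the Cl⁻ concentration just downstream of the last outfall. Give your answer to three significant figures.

Outfall 1: combined Q = 1.413 m³/s; C = (1.200·25.00 + 0.2130·1550)/1.413 = 254.9 mg/L.
Outfall 2: combined Q = 1.489 m³/s; C = (1.413·254.9 + 0.07600·870.0)/1.489 = 286.3 mg/L.

286 mg/L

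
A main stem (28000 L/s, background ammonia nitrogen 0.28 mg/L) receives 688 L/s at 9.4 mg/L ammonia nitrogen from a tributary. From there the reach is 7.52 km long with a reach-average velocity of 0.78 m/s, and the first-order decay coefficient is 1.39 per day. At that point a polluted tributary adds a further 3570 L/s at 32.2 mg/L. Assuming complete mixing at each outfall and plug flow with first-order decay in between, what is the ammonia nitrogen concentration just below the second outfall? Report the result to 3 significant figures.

Mixed concentration C = ΣQC/ΣQ = (28000·0.2800 + 688.0·9.400) / 28690 = 14310/28690 = 0.4987 mg/L; combined flow 28690 L/s.
Travel time t = 7.52·1000 / 0.78 = 9641 s = 2.678 h.
Applying C = C₀e^(−kt): 0.4987 × 0.8563 = 0.4271 mg/L.
Second outfall: C = (28690·0.4271 + 3570·32.20)/32260 = 3.943 mg/L.

3.94 mg/L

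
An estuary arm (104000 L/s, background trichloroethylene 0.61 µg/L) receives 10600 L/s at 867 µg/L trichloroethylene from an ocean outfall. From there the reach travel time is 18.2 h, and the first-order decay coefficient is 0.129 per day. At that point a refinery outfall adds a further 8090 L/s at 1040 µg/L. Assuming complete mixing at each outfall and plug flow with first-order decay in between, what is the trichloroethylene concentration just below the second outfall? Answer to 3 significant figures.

137 µg/L

After mixing, C = (104000·0.6100 + 10600·867.0) / 114600 = 9254000/114600 = 80.75 µg/L; combined flow 114600 L/s.
First-order decay: C = 80.75·exp(−k·t) = 80.75·0.9068 = 73.22 µg/L.
At the second outfall, C = (114600·73.22 + 8090·1040) / (114600 + 8090) = 137.0 µg/L.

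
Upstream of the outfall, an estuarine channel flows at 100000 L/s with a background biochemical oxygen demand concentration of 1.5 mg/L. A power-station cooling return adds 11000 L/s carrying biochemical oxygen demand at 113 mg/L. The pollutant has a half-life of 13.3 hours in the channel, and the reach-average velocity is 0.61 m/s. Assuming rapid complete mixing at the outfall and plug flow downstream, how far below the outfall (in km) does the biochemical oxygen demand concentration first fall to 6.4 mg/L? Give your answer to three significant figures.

After mixing, C = (100000·1.500 + 11000·113.0) / 111000 = 1393000/111000 = 12.55 mg/L.
Half-life 13.3 h → k = ln 2 / 13.3 = 0.05212 h⁻¹ = 1.251 d⁻¹.
Set 12.55·exp(−k·t) = 6.4 → t = ln(12.55/6.4)/k = 46520 s = 12.92 h.
Distance = v·t = 0.61·46520 = 28370 m = 28.37 km.

28.4 km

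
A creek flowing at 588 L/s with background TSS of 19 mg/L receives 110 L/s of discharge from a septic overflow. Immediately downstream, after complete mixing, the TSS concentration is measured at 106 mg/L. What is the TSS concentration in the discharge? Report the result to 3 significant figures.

Mass balance: 588.0·19.00 + 110.0·Cₑ = 698.0·106.0
→ Cₑ = (698.0·106.0 − 588.0·19.00) / 110.0 = 571.1 mg/L.

571 mg/L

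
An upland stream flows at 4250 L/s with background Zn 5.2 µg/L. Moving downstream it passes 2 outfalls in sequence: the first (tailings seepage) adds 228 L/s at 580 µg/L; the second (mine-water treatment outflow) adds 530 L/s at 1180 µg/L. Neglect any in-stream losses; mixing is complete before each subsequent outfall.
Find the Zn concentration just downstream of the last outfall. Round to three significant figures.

156 µg/L

After outfall 1: Q = 4250 + 228.0 = 4478 L/s; C = (4250·5.200 + 228.0·580.0)/4478 = 34.47 µg/L.
After outfall 2: Q = 4478 + 530.0 = 5008 L/s; C = (4478·34.47 + 530.0·1180)/5008 = 155.7 µg/L.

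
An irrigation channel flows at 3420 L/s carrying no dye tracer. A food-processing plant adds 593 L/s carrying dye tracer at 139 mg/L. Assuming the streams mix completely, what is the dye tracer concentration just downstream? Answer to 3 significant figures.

Conservation of mass: C = (3420·0 + 593.0·139.0) / 4013 = 82430/4013 = 20.54 mg/L.

20.5 mg/L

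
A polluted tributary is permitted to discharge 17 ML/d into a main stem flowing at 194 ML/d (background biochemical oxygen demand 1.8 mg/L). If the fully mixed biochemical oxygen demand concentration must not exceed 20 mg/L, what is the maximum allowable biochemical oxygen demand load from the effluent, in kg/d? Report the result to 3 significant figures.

Mass balance at the limit: 194.0·1.800 + 17.00·Cₑ = 211.0·20 → Cₑ = 227.7 mg/L.
17.00 ML/d = 0.1968 m³/s. Load = 0.1968 m³/s × 227.7 g/m³ × 86 400 s/d = 3871 kg/d.

3870 kg/d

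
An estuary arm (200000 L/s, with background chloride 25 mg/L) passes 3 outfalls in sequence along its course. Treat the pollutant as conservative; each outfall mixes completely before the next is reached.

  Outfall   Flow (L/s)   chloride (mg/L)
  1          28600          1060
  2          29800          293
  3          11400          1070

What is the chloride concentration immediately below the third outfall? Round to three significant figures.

Below outfall 1: Q → 228600 L/s, C = (200000·25.00 + 28600·1060)/228600 = 154.5 mg/L.
Below outfall 2: Q → 258400 L/s, C = (228600·154.5 + 29800·293.0)/258400 = 170.5 mg/L.
Below outfall 3: Q → 269800 L/s, C = (258400·170.5 + 11400·1070)/269800 = 208.5 mg/L.

208 mg/L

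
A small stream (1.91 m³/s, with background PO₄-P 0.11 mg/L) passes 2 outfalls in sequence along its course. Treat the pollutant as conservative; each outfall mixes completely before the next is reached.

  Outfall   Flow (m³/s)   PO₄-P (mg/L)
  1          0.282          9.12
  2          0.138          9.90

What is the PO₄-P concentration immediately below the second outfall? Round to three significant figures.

1.78 mg/L

Below outfall 1: Q → 2.192 m³/s, C = (1.910·0.1100 + 0.2820·9.120)/2.192 = 1.269 mg/L.
Below outfall 2: Q → 2.330 m³/s, C = (2.192·1.269 + 0.1380·9.900)/2.330 = 1.780 mg/L.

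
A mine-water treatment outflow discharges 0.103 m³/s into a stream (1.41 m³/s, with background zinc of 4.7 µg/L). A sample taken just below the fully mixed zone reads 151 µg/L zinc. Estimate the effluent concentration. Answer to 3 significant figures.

Mass balance: 1.410·4.700 + 0.1030·Cₑ = 1.513·151.0
→ Cₑ = (1.513·151.0 − 1.410·4.700) / 0.1030 = 2154 µg/L.

2150 µg/L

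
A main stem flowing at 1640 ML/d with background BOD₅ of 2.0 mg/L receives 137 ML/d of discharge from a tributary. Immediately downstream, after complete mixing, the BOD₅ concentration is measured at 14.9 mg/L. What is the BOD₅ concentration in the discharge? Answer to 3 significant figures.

Mass balance: 1640·2.000 + 137.0·Cₑ = 1777·14.90
→ Cₑ = (1777·14.90 − 1640·2.000) / 137.0 = 169.3 mg/L.

169 mg/L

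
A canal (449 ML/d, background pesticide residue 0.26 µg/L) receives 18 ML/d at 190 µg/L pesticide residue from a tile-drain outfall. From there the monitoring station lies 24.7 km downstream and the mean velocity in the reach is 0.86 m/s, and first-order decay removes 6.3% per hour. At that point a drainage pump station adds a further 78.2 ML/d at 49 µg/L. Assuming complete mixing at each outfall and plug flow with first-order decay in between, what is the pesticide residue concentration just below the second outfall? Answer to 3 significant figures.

10.9 µg/L

Mixed concentration C = ΣQC/ΣQ = (449.0·0.2600 + 18.00·190.0) / 467.0 = 3537/467.0 = 7.573 µg/L; combined flow 467.0 ML/d.
Travel time t = 24.7·1000 / 0.86 = 28720 s = 7.978 h.
6.3%/h lost → k = −ln(1 − 0.063) = 0.06507 h⁻¹.
First-order decay: C = 7.573·exp(−k·t) = 7.573·0.5950 = 4.506 µg/L.
At the second outfall, C = (467.0·4.506 + 78.20·49.00) / (467.0 + 78.20) = 10.89 µg/L.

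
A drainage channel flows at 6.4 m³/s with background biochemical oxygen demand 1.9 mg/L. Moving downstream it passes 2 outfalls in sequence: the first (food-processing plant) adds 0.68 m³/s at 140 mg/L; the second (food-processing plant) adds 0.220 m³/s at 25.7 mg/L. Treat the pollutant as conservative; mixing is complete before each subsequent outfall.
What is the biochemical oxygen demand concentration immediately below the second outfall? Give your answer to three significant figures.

Outfall 1: combined Q = 7.080 m³/s; C = (6.400·1.900 + 0.6800·140.0)/7.080 = 15.16 mg/L.
Outfall 2: combined Q = 7.300 m³/s; C = (7.080·15.16 + 0.2200·25.70)/7.300 = 15.48 mg/L.

15.5 mg/L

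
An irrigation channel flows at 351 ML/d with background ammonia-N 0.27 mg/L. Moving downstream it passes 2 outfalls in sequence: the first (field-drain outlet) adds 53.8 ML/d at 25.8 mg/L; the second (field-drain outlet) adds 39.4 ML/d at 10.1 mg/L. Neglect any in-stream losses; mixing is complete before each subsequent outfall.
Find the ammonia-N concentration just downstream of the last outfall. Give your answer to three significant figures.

After outfall 1: Q = 351.0 + 53.80 = 404.8 ML/d; C = (351.0·0.2700 + 53.80·25.80)/404.8 = 3.663 mg/L.
After outfall 2: Q = 404.8 + 39.40 = 444.2 ML/d; C = (404.8·3.663 + 39.40·10.10)/444.2 = 4.234 mg/L.

4.23 mg/L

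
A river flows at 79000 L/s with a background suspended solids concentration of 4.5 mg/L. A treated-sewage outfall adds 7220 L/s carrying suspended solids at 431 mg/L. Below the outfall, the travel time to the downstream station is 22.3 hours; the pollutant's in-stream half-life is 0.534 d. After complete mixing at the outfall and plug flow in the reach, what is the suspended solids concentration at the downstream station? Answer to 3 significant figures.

Conservation of mass: C = (79000·4.500 + 7220·431.0) / 86220 = 3467000/86220 = 40.21 mg/L.
Half-life 0.534 d → k = ln 2 / 0.534 = 1.298 d⁻¹.
Applying C = C₀e^(−kt): 40.21 × 0.2994 = 12.04 mg/L.

12.0 mg/L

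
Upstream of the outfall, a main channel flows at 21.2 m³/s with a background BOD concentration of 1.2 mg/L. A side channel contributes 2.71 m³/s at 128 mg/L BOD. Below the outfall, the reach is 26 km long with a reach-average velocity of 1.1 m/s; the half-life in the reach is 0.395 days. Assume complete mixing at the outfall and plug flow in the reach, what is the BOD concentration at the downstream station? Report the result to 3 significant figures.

9.63 mg/L

After mixing, C = (21.20·1.200 + 2.710·128.0) / 23.91 = 372.3/23.91 = 15.57 mg/L.
Travel time t = 26·1000 / 1.1 = 23640 s = 6.566 h.
Half-life 0.395 d → k = ln 2 / 0.395 = 1.755 d⁻¹.
Applying C = C₀e^(−kt): 15.57 × 0.6187 = 9.635 mg/L.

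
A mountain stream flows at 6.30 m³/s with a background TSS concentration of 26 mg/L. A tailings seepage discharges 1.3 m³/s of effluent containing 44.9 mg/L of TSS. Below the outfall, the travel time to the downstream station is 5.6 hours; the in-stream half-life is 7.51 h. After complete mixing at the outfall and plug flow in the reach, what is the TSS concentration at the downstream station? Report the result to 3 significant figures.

17.4 mg/L

Flow-weighted average: C = (6.300·26.00 + 1.300·44.90) / 7.600 = 222.2/7.600 = 29.23 mg/L.
Half-life 7.51 h → k = ln 2 / 7.51 = 0.09230 h⁻¹ = 2.215 d⁻¹.
Decay over the reach: 29.23·exp(−kt) = 29.23·0.5964 = 17.43 mg/L.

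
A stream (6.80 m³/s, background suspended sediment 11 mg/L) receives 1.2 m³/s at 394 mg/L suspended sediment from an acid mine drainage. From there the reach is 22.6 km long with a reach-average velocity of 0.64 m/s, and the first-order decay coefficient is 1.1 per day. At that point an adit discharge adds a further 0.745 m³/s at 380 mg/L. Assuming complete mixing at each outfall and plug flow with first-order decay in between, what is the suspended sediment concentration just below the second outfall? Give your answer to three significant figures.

72.3 mg/L

After mixing, C = (6.800·11.00 + 1.200·394.0) / 8.000 = 547.6/8.000 = 68.45 mg/L; combined flow 8.000 m³/s.
Travel time t = 22.6·1000 / 0.64 = 35310 s = 9.809 h.
Applying C = C₀e^(−kt): 68.45 × 0.6379 = 43.66 mg/L.
At the second outfall, C = (8.000·43.66 + 0.7450·380.0) / (8.000 + 0.7450) = 72.32 mg/L.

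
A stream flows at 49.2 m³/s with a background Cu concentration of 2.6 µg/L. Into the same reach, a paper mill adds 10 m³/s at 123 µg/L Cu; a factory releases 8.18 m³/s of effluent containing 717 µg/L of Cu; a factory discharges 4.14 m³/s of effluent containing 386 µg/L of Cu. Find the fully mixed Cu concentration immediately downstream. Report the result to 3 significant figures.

Mass balance: C = (49.20·2.600 + 10.00·123.0 + 8.180·717.0 + 4.140·386.0) / 71.52 = 8821/71.52 = 123.3 µg/L.

123 µg/L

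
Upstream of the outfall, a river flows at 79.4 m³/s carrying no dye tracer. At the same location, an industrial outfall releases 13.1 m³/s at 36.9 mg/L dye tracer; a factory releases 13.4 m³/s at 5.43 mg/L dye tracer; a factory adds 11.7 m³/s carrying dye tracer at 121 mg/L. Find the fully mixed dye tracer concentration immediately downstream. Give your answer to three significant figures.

16.8 mg/L

Mass balance: C = (79.40·0 + 13.10·36.90 + 13.40·5.430 + 11.70·121.0) / 117.6 = 1972/117.6 = 16.77 mg/L.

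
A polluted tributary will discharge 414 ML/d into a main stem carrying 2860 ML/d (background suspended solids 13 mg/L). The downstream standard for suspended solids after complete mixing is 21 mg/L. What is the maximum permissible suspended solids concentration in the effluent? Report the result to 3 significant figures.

At the limit, (Qr·Cr + Qe·Cₑ)/(Qr + Qe) = 21:
Cₑ = (3274·21 − 2860·13.00) / 414.0 = 76.27 mg/L.

76.3 mg/L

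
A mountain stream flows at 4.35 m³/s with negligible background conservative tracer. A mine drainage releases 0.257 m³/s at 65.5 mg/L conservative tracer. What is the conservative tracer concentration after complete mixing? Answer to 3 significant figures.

Conservation of mass: C = (4.350·0 + 0.2570·65.50) / 4.607 = 16.83/4.607 = 3.654 mg/L.

3.65 mg/L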